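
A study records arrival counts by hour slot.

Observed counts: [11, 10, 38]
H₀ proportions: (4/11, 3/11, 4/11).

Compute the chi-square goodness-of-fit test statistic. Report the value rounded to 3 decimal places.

n = 59; E_i = n·p_i = [21.45, 16.09, 21.45]
χ² = (11−21.45)²/21.45 + (10−16.09)²/16.09 + (38−21.45)²/21.45 = 20.1596
df = 2

test statistic = 20.160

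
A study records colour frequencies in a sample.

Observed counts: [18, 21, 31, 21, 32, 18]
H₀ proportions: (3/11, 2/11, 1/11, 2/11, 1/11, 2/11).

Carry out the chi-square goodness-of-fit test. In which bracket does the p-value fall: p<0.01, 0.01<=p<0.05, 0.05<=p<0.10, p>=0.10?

n = 141; E_i = n·p_i = [38.45, 25.64, 12.82, 25.64, 12.82, 25.64]
χ² = (18−38.45)²/38.45 + (21−25.64)²/25.64 + (31−12.82)²/12.82 + (21−25.64)²/25.64 + (32−12.82)²/12.82 + (18−25.64)²/25.64 = 69.3262
df = 5
p-value (upper-tail) = 0.00000
→ bracket: p<0.01

p-value bracket: p<0.01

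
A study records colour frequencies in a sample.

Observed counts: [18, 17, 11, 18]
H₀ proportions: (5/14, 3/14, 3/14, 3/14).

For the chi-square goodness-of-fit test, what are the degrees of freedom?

df = k − 1 = 4 − 1 = 3

degrees of freedom = 3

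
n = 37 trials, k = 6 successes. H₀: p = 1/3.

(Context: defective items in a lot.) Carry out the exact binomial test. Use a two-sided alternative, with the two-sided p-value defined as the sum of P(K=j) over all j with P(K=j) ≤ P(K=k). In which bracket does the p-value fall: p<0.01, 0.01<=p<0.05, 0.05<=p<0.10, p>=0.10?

Exact binomial: n=37, k=6, p₀=1/3=0.3333
P(X=j) = C(n,j)·p₀^j·(1−p₀)^(n−j); p = Σ P(X=j) over j with P(X=j) ≤ P(X=6)
p-value (two-sided) = 0.03464
→ bracket: 0.01<=p<0.05

p-value bracket: 0.01<=p<0.05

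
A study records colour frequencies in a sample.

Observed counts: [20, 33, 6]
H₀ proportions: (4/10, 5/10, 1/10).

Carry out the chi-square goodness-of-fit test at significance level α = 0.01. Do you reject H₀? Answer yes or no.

n = 59; E_i = n·p_i = [23.60, 29.50, 5.90]
χ² = (20−23.60)²/23.60 + (33−29.50)²/29.50 + (6−5.90)²/5.90 = 0.9661
df = 2
p-value (upper-tail) = 0.61690
At α=0.01: p ≥ α → fail to reject H₀

reject H₀: no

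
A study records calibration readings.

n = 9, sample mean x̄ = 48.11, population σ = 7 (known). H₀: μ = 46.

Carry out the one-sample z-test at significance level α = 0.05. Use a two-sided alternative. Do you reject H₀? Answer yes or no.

SE = σ/√n = 7/√9 = 2.3333
z = (x̄−μ₀)/SE = (48.11−46)/2.3333 = 0.9043
p-value (two-sided) = 0.36584
At α=0.05: p ≥ α → fail to reject H₀

reject H₀: no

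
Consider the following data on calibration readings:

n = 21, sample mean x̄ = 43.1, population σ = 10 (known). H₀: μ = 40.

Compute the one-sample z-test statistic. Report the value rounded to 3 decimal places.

test statistic = 1.421

SE = σ/√n = 10/√21 = 2.1822
z = (x̄−μ₀)/SE = (43.1−40)/2.1822 = 1.4206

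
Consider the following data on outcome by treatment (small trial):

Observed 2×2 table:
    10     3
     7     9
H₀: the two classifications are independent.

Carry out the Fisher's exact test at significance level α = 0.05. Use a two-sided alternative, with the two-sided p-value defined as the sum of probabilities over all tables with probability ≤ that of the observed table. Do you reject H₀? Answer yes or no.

Margins: r₁=13, r₂=16, c₁=17, c₂=12, n=29
p_obs = C(13,10)·C(16,7)/C(29,17); sum pmf over tables with pmf ≤ p_obs
p-value (two-sided) = 0.12975
At α=0.05: p ≥ α → fail to reject H₀

reject H₀: no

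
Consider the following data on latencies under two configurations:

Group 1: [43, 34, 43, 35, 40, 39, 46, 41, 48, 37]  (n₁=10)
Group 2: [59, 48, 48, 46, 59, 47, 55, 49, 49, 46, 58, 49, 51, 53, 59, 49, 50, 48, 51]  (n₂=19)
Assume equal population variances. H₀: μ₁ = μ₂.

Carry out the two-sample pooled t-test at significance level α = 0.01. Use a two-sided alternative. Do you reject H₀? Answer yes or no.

x̄₁=40.600, s₁=4.551, n₁=10
x̄₂=51.263, s₂=4.532, n₂=19
s_p² = [9·4.551² + 18·4.532²]/27 = 20.5957
SE = √(s_p²·(1/10+1/19)) = 1.7730
t = (40.600−51.263)/1.7730 = -6.0142
df = 27
p-value (two-sided) = 0.00000
At α=0.01: p < α → reject H₀

reject H₀: yes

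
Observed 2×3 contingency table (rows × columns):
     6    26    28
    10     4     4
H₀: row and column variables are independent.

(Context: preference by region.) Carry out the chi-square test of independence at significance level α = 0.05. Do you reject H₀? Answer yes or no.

reject H₀: yes

Row totals [60, 18], col totals [16, 30, 32], n=78
χ² = (6−12.31)²/12.31 + (26−23.08)²/23.08 + (28−24.62)²/24.62 + (10−3.69)²/3.69 + (4−6.92)²/6.92 + (4−7.38)²/7.38 = 17.6294
df = 2
p-value (upper-tail) = 0.00015
At α=0.05: p < α → reject H₀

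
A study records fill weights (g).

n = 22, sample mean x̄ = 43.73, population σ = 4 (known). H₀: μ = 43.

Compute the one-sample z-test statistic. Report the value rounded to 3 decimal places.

SE = σ/√n = 4/√22 = 0.8528
z = (x̄−μ₀)/SE = (43.73−43)/0.8528 = 0.8560

test statistic = 0.856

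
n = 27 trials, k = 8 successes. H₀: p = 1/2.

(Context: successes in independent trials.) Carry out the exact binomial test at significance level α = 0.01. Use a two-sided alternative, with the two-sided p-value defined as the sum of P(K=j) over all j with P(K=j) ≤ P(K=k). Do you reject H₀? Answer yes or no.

reject H₀: no

Exact binomial: n=27, k=8, p₀=1/2=0.5000
P(X=j) = C(n,j)·p₀^j·(1−p₀)^(n−j); p = Σ P(X=j) over j with P(X=j) ≤ P(X=8)
p-value (two-sided) = 0.05224
At α=0.01: p ≥ α → fail to reject H₀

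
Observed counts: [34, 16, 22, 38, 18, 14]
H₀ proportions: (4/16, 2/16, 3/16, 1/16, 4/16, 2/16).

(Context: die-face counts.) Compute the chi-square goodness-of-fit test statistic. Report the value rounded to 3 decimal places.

test statistic = 106.038

n = 142; E_i = n·p_i = [35.50, 17.75, 26.62, 8.88, 35.50, 17.75]
χ² = (34−35.50)²/35.50 + (16−17.75)²/17.75 + (22−26.62)²/26.62 + (38−8.88)²/8.88 + (18−35.50)²/35.50 + (14−17.75)²/17.75 = 106.0376
df = 5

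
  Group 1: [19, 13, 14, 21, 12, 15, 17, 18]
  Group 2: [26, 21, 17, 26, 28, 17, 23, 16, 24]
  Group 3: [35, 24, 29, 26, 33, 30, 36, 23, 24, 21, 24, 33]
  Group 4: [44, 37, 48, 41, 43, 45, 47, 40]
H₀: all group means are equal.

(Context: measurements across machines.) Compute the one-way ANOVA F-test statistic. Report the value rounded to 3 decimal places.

Group means [16.12, 22.00, 28.17, 43.12], grand mean 27.297
SSB = Σnᵢ(x̄ᵢ−x̄)² = 3264.313; SSW = ΣΣ(x−x̄ᵢ)² = 617.417
MSB = 3264.313/3 = 1088.1044; MSW = 617.417/33 = 18.7096
F = MSB/MSW = 58.1576
df = (3, 33)

test statistic = 58.158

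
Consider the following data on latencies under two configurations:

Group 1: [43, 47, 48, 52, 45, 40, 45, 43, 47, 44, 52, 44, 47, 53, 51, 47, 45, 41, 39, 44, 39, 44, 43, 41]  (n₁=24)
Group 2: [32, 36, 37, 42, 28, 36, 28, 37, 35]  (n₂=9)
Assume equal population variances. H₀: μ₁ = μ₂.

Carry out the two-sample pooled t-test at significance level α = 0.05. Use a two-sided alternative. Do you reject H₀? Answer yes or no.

x̄₁=45.167, s₁=3.996, n₁=24
x̄₂=34.556, s₂=4.531, n₂=9
s_p² = [23·3.996² + 8·4.531²]/31 = 17.1470
SE = √(s_p²·(1/24+1/9)) = 1.6185
t = (45.167−34.556)/1.6185 = 6.5560
df = 31
p-value (two-sided) = 0.00000
At α=0.05: p < α → reject H₀

reject H₀: yes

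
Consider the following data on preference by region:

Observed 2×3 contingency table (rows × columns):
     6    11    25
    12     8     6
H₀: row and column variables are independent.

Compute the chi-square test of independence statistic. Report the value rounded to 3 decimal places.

test statistic = 10.961

Row totals [42, 26], col totals [18, 19, 31], n=68
χ² = (6−11.12)²/11.12 + (11−11.74)²/11.74 + (25−19.15)²/19.15 + (12−6.88)²/6.88 + (8−7.26)²/7.26 + (6−11.85)²/11.85 = 10.9610
df = 2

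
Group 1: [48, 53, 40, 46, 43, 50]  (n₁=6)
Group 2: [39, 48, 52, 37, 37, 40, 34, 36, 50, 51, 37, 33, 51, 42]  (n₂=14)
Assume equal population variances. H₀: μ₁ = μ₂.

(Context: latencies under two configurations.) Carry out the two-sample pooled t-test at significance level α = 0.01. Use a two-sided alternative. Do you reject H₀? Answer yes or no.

reject H₀: no

x̄₁=46.667, s₁=4.719, n₁=6
x̄₂=41.929, s₂=6.967, n₂=14
s_p² = [5·4.719² + 13·6.967²]/18 = 41.2368
SE = √(s_p²·(1/6+1/14)) = 3.1334
t = (46.667−41.929)/3.1334 = 1.5121
df = 18
p-value (two-sided) = 0.14786
At α=0.01: p ≥ α → fail to reject H₀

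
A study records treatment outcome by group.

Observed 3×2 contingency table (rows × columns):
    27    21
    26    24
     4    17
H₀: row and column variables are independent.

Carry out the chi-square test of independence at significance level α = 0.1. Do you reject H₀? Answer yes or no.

Row totals [48, 50, 21], col totals [57, 62], n=119
χ² = (27−22.99)²/22.99 + (21−25.01)²/25.01 + (26−23.95)²/23.95 + (24−26.05)²/26.05 + (4−10.06)²/10.06 + (17−10.94)²/10.94 = 8.6829
df = 2
p-value (upper-tail) = 0.01302
At α=0.1: p < α → reject H₀

reject H₀: yes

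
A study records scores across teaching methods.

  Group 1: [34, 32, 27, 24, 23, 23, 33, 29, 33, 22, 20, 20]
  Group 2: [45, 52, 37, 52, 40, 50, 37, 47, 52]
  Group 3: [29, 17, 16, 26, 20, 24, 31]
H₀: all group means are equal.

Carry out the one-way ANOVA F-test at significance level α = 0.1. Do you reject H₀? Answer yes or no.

reject H₀: yes

Group means [26.67, 45.78, 23.29], grand mean 31.964
SSB = Σnᵢ(x̄ᵢ−x̄)² = 2581.313; SSW = ΣΣ(x−x̄ᵢ)² = 839.651
MSB = 2581.313/2 = 1290.6567; MSW = 839.651/25 = 33.5860
F = MSB/MSW = 38.4284
df = (2, 25)
p-value (upper-tail) = 0.00000
At α=0.1: p < α → reject H₀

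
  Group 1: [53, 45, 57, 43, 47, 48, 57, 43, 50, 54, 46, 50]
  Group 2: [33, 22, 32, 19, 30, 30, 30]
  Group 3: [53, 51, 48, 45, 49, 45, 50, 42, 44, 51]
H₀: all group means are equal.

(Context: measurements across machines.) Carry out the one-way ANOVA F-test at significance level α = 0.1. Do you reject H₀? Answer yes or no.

reject H₀: yes

Group means [49.42, 28.00, 47.80], grand mean 43.690
SSB = Σnᵢ(x̄ᵢ−x̄)² = 2285.690; SSW = ΣΣ(x−x̄ᵢ)² = 558.517
MSB = 2285.690/2 = 1142.8451; MSW = 558.517/26 = 21.4814
F = MSB/MSW = 53.2016
df = (2, 26)
p-value (upper-tail) = 0.00000
At α=0.1: p < α → reject H₀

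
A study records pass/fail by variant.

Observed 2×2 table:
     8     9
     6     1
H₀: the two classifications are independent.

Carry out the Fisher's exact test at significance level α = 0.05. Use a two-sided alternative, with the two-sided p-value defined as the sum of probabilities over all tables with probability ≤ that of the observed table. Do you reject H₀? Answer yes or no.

Margins: r₁=17, r₂=7, c₁=14, c₂=10, n=24
p_obs = C(17,8)·C(7,6)/C(24,14); sum pmf over tables with pmf ≤ p_obs
p-value (two-sided) = 0.17178
At α=0.05: p ≥ α → fail to reject H₀

reject H₀: no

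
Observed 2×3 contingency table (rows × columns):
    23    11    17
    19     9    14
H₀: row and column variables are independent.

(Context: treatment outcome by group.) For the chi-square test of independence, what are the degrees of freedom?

degrees of freedom = 2

df = (r−1)(c−1) = (2−1)·(3−1) = 2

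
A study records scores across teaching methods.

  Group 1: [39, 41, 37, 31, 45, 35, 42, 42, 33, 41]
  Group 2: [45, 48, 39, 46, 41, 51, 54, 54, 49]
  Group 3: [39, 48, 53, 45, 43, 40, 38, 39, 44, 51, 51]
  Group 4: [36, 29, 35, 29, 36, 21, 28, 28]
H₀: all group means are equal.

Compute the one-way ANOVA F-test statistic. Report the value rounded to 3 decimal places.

test statistic = 19.185

Group means [38.60, 47.44, 44.64, 30.25], grand mean 40.684
SSB = Σnᵢ(x̄ᵢ−x̄)² = 1497.543; SSW = ΣΣ(x−x̄ᵢ)² = 884.668
MSB = 1497.543/3 = 499.1809; MSW = 884.668/34 = 26.0196
F = MSB/MSW = 19.1848
df = (3, 34)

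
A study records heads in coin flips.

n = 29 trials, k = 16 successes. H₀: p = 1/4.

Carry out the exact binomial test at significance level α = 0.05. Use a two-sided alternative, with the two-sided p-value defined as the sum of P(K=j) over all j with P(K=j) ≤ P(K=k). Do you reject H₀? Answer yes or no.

Exact binomial: n=29, k=16, p₀=1/4=0.2500
P(X=j) = C(n,j)·p₀^j·(1−p₀)^(n−j); p = Σ P(X=j) over j with P(X=j) ≤ P(X=16)
p-value (two-sided) = 0.00074
At α=0.05: p < α → reject H₀

reject H₀: yes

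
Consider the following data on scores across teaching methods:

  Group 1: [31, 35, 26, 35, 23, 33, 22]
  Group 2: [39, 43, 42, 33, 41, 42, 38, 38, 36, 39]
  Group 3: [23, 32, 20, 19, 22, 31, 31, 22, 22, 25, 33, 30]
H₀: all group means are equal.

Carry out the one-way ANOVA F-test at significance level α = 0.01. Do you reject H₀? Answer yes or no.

Group means [29.29, 39.10, 25.83], grand mean 31.241
SSB = Σnᵢ(x̄ᵢ−x̄)² = 995.315; SSW = ΣΣ(x−x̄ᵢ)² = 563.995
MSB = 995.315/2 = 497.6576; MSW = 563.995/26 = 21.6921
F = MSB/MSW = 22.9419
df = (2, 26)
p-value (upper-tail) = 0.00000
At α=0.01: p < α → reject H₀

reject H₀: yes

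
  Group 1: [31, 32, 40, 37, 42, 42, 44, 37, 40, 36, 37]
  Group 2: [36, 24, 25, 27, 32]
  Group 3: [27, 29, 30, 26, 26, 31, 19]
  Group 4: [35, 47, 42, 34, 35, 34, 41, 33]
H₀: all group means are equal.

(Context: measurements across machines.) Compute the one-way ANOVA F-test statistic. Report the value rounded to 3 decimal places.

Group means [38.00, 28.80, 26.86, 37.62], grand mean 33.903
SSB = Σnᵢ(x̄ᵢ−x̄)² = 773.178; SSW = ΣΣ(x−x̄ᵢ)² = 545.532
MSB = 773.178/3 = 257.7258; MSW = 545.532/27 = 20.2049
F = MSB/MSW = 12.7556
df = (3, 27)

test statistic = 12.756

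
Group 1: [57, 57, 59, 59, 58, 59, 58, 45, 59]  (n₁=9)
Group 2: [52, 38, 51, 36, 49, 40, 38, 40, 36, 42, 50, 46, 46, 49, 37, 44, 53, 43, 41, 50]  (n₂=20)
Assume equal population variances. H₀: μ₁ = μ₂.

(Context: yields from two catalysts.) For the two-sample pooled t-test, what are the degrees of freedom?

degrees of freedom = 27

df = n₁ + n₂ − 2 = 9 + 20 − 2 = 27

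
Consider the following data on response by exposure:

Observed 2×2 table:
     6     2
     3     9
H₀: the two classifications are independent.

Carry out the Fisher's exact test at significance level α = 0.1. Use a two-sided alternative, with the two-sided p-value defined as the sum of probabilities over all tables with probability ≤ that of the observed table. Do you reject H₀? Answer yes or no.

reject H₀: yes

Margins: r₁=8, r₂=12, c₁=9, c₂=11, n=20
p_obs = C(8,6)·C(12,3)/C(20,9); sum pmf over tables with pmf ≤ p_obs
p-value (two-sided) = 0.06478
At α=0.1: p < α → reject H₀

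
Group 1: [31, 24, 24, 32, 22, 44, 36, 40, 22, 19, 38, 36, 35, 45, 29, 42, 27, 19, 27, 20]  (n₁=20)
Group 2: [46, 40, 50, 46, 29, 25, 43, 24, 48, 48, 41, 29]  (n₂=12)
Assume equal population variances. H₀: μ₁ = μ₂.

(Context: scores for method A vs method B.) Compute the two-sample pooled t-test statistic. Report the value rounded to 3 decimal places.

test statistic = -2.593

x̄₁=30.600, s₁=8.537, n₁=20
x̄₂=39.083, s₂=9.643, n₂=12
s_p² = [19·8.537² + 11·9.643²]/30 = 80.2572
SE = √(s_p²·(1/20+1/12)) = 3.2712
t = (30.600−39.083)/3.2712 = -2.5933
df = 30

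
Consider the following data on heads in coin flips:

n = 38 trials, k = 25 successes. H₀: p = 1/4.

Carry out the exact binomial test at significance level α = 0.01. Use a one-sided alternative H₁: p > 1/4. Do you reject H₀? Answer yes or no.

reject H₀: yes

Exact binomial: n=38, k=25, p₀=1/4=0.2500
P(X≥25) from Σ C(n,i)·p₀^i·(1−p₀)^(n−i)
p-value (one-sided, H₁ greater) = 0.00000
At α=0.01: p < α → reject H₀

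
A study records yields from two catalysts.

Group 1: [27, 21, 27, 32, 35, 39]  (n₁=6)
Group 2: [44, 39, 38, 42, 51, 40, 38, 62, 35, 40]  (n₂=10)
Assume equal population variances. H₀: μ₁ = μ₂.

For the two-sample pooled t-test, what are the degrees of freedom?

df = n₁ + n₂ − 2 = 6 + 10 − 2 = 14

degrees of freedom = 14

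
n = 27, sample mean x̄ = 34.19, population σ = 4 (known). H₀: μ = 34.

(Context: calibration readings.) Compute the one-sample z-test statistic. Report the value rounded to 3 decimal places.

test statistic = 0.247

SE = σ/√n = 4/√27 = 0.7698
z = (x̄−μ₀)/SE = (34.19−34)/0.7698 = 0.2468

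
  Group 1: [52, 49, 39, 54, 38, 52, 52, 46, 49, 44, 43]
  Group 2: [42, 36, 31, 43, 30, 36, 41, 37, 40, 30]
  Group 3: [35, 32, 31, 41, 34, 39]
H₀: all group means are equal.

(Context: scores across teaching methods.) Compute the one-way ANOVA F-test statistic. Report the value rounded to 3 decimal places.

Group means [47.09, 36.60, 35.33], grand mean 40.593
SSB = Σnᵢ(x̄ᵢ−x̄)² = 789.876; SSW = ΣΣ(x−x̄ᵢ)² = 600.642
MSB = 789.876/2 = 394.9380; MSW = 600.642/24 = 25.0268
F = MSB/MSW = 15.7806
df = (2, 24)

test statistic = 15.781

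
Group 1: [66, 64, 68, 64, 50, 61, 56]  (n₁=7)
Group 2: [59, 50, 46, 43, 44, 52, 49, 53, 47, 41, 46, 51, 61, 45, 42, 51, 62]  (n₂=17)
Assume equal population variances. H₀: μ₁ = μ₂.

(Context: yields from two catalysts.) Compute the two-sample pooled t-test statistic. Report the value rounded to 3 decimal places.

x̄₁=61.286, s₁=6.291, n₁=7
x̄₂=49.529, s₂=6.395, n₂=17
s_p² = [6·6.291² + 16·6.395²]/22 = 40.5302
SE = √(s_p²·(1/7+1/17)) = 2.8590
t = (61.286−49.529)/2.8590 = 4.1120
df = 22

test statistic = 4.112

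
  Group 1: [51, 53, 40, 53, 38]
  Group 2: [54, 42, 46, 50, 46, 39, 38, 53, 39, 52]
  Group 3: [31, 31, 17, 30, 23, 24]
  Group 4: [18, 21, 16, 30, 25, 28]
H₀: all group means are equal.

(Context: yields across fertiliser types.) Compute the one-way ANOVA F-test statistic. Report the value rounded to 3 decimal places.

test statistic = 27.887

Group means [47.00, 45.90, 26.00, 23.00], grand mean 36.593
SSB = Σnᵢ(x̄ᵢ−x̄)² = 3189.619; SSW = ΣΣ(x−x̄ᵢ)² = 876.900
MSB = 3189.619/3 = 1063.2062; MSW = 876.900/23 = 38.1261
F = MSB/MSW = 27.8866
df = (3, 23)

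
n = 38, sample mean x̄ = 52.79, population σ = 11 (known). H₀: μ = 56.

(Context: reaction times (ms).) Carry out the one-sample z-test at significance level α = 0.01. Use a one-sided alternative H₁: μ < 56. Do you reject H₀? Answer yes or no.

reject H₀: no

SE = σ/√n = 11/√38 = 1.7844
z = (x̄−μ₀)/SE = (52.79−56)/1.7844 = -1.7989
p-value (one-sided, H₁ less) = 0.03602
At α=0.01: p ≥ α → fail to reject H₀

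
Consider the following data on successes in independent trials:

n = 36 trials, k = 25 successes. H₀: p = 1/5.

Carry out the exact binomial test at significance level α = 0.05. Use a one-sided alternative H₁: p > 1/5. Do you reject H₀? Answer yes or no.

Exact binomial: n=36, k=25, p₀=1/5=0.2000
P(X≥25) from Σ C(n,i)·p₀^i·(1−p₀)^(n−i)
p-value (one-sided, H₁ greater) = 0.00000
At α=0.05: p < α → reject H₀

reject H₀: yes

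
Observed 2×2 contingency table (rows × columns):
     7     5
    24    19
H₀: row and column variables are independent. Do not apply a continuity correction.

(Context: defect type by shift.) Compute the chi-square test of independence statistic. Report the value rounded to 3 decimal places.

Row totals [12, 43], col totals [31, 24], n=55
χ² = (7−6.76)²/6.76 + (5−5.24)²/5.24 + (24−24.24)²/24.24 + (19−18.76)²/18.76 = 0.0242
df = 1

test statistic = 0.024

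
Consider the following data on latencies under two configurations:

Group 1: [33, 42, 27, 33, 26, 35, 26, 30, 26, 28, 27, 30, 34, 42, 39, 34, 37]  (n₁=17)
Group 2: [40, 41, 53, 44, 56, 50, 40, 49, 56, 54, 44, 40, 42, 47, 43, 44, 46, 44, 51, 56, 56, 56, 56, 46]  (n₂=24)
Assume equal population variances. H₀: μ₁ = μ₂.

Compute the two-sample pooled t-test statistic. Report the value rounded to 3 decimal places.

x̄₁=32.294, s₁=5.440, n₁=17
x̄₂=48.083, s₂=6.021, n₂=24
s_p² = [16·5.440² + 23·6.021²]/39 = 33.5221
SE = √(s_p²·(1/17+1/24)) = 1.8354
t = (32.294−48.083)/1.8354 = -8.6027
df = 39

test statistic = -8.603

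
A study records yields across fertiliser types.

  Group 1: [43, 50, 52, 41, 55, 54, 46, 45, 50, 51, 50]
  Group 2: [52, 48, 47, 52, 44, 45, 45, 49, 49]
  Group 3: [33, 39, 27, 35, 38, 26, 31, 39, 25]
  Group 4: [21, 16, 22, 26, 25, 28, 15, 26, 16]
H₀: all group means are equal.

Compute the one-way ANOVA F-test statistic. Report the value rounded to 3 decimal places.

test statistic = 75.972

Group means [48.82, 47.89, 32.56, 21.67], grand mean 38.316
SSB = Σnᵢ(x̄ᵢ−x̄)² = 4831.463; SSW = ΣΣ(x−x̄ᵢ)² = 720.747
MSB = 4831.463/3 = 1610.4877; MSW = 720.747/34 = 21.1985
F = MSB/MSW = 75.9719
df = (3, 34)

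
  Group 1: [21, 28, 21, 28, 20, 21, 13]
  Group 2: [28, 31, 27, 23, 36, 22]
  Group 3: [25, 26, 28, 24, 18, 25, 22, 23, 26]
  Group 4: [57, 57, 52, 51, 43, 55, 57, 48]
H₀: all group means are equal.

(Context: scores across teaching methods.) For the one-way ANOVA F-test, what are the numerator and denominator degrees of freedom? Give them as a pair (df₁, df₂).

degrees of freedom = [3, 26]

k = 4 groups, N = 30 total
df = (k−1, N−k) = (4−1, 30−4) = (3, 26)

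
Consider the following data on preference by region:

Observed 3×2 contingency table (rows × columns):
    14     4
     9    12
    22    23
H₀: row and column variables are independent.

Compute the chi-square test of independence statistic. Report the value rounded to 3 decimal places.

test statistic = 5.606

Row totals [18, 21, 45], col totals [45, 39], n=84
χ² = (14−9.64)²/9.64 + (4−8.36)²/8.36 + (9−11.25)²/11.25 + (12−9.75)²/9.75 + (22−24.11)²/24.11 + (23−20.89)²/20.89 = 5.6064
df = 2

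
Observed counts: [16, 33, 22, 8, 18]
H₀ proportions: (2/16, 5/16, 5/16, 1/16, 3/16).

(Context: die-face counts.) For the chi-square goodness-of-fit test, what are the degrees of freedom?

df = k − 1 = 5 − 1 = 4

degrees of freedom = 4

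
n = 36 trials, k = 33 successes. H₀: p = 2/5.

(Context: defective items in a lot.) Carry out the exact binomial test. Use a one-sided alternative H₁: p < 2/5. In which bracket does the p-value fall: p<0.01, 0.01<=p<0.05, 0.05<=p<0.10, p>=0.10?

Exact binomial: n=36, k=33, p₀=2/5=0.4000
P(X≤33) from Σ C(n,i)·p₀^i·(1−p₀)^(n−i)
p-value (one-sided, H₁ less) = 1.00000
→ bracket: p>=0.10

p-value bracket: p>=0.10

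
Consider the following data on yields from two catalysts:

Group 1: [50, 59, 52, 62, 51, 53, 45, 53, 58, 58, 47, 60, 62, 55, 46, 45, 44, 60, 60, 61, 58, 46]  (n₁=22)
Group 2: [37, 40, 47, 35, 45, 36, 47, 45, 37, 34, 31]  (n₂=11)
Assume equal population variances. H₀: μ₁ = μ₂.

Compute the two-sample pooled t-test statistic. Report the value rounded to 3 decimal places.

test statistic = 6.408

x̄₁=53.864, s₁=6.281, n₁=22
x̄₂=39.455, s₂=5.663, n₂=11
s_p² = [21·6.281² + 10·5.663²]/31 = 37.0748
SE = √(s_p²·(1/22+1/11)) = 2.2485
t = (53.864−39.455)/2.2485 = 6.4084
df = 31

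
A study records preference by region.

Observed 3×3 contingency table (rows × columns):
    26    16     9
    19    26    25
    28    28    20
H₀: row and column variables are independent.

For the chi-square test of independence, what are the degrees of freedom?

df = (r−1)(c−1) = (3−1)·(3−1) = 4

degrees of freedom = 4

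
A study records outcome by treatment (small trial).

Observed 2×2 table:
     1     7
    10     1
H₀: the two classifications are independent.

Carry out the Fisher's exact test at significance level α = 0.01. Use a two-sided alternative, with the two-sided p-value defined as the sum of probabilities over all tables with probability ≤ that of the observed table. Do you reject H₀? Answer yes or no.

Margins: r₁=8, r₂=11, c₁=11, c₂=8, n=19
p_obs = C(8,1)·C(11,10)/C(19,11); sum pmf over tables with pmf ≤ p_obs
p-value (two-sided) = 0.00118
At α=0.01: p < α → reject H₀

reject H₀: yes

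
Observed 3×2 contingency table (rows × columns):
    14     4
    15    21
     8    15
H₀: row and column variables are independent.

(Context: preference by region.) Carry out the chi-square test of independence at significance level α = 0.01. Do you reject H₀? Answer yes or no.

Row totals [18, 36, 23], col totals [37, 40], n=77
χ² = (14−8.65)²/8.65 + (4−9.35)²/9.35 + (15−17.30)²/17.30 + (21−18.70)²/18.70 + (8−11.05)²/11.05 + (15−11.95)²/11.95 = 8.5821
df = 2
p-value (upper-tail) = 0.01369
At α=0.01: p ≥ α → fail to reject H₀

reject H₀: no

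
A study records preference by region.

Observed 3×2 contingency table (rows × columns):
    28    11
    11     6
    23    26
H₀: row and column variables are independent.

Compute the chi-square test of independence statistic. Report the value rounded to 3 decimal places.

test statistic = 5.817

Row totals [39, 17, 49], col totals [62, 43], n=105
χ² = (28−23.03)²/23.03 + (11−15.97)²/15.97 + (11−10.04)²/10.04 + (6−6.96)²/6.96 + (23−28.93)²/28.93 + (26−20.07)²/20.07 = 5.8169
df = 2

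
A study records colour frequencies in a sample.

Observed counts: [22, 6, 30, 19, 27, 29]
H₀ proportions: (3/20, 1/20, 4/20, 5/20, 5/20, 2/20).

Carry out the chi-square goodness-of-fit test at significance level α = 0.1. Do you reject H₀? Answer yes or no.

reject H₀: yes

n = 133; E_i = n·p_i = [19.95, 6.65, 26.60, 33.25, 33.25, 13.30]
χ² = (22−19.95)²/19.95 + (6−6.65)²/6.65 + (30−26.60)²/26.60 + (19−33.25)²/33.25 + (27−33.25)²/33.25 + (29−13.30)²/13.30 = 26.5238
df = 5
p-value (upper-tail) = 0.00007
At α=0.1: p < α → reject H₀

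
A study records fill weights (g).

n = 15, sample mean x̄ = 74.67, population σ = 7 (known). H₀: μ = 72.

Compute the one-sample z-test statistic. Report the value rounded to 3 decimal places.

test statistic = 1.477

SE = σ/√n = 7/√15 = 1.8074
z = (x̄−μ₀)/SE = (74.67−72)/1.8074 = 1.4773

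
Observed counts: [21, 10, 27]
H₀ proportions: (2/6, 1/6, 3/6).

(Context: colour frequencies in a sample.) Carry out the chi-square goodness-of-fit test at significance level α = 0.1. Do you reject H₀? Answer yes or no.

n = 58; E_i = n·p_i = [19.33, 9.67, 29.00]
χ² = (21−19.33)²/19.33 + (10−9.67)²/9.67 + (27−29.00)²/29.00 = 0.2931
df = 2
p-value (upper-tail) = 0.86368
At α=0.1: p ≥ α → fail to reject H₀

reject H₀: no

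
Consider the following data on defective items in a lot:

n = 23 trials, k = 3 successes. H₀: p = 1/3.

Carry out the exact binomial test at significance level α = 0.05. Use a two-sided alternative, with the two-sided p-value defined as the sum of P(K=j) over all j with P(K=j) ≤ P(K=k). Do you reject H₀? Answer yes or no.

Exact binomial: n=23, k=3, p₀=1/3=0.3333
P(X=j) = C(n,j)·p₀^j·(1−p₀)^(n−j); p = Σ P(X=j) over j with P(X=j) ≤ P(X=3)
p-value (two-sided) = 0.04511
At α=0.05: p < α → reject H₀

reject H₀: yes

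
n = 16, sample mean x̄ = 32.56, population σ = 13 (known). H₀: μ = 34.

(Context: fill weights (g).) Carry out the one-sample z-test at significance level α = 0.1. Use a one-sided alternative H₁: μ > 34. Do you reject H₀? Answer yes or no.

reject H₀: no

SE = σ/√n = 13/√16 = 3.2500
z = (x̄−μ₀)/SE = (32.56−34)/3.2500 = -0.4431
p-value (one-sided, H₁ greater) = 0.67114
At α=0.1: p ≥ α → fail to reject H₀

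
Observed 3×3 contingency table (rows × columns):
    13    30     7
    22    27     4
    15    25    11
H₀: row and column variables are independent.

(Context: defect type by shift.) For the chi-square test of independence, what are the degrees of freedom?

df = (r−1)(c−1) = (3−1)·(3−1) = 4

degrees of freedom = 4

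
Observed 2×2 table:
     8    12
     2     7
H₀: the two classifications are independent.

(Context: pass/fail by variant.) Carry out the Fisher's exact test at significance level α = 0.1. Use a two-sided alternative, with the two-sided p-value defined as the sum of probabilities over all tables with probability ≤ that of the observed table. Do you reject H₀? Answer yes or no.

Margins: r₁=20, r₂=9, c₁=10, c₂=19, n=29
p_obs = C(20,8)·C(9,2)/C(29,10); sum pmf over tables with pmf ≤ p_obs
p-value (two-sided) = 0.43108
At α=0.1: p ≥ α → fail to reject H₀

reject H₀: no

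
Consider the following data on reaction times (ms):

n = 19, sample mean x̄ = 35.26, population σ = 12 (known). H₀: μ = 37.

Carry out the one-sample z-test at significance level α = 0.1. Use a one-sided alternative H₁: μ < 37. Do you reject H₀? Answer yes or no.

reject H₀: no

SE = σ/√n = 12/√19 = 2.7530
z = (x̄−μ₀)/SE = (35.26−37)/2.7530 = -0.6320
p-value (one-sided, H₁ less) = 0.26368
At α=0.1: p ≥ α → fail to reject H₀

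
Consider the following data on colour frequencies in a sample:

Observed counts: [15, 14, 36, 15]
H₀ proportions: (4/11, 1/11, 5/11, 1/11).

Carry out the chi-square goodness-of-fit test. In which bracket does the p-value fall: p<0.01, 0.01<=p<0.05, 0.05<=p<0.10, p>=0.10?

n = 80; E_i = n·p_i = [29.09, 7.27, 36.36, 7.27]
χ² = (15−29.09)²/29.09 + (14−7.27)²/7.27 + (36−36.36)²/36.36 + (15−7.27)²/7.27 = 21.2619
df = 3
p-value (upper-tail) = 0.00009
→ bracket: p<0.01

p-value bracket: p<0.01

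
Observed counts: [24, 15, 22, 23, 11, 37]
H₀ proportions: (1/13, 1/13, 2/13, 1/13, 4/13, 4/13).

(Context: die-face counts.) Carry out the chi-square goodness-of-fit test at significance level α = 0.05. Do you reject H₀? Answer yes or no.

reject H₀: yes

n = 132; E_i = n·p_i = [10.15, 10.15, 20.31, 10.15, 40.62, 40.62]
χ² = (24−10.15)²/10.15 + (15−10.15)²/10.15 + (22−20.31)²/20.31 + (23−10.15)²/10.15 + (11−40.62)²/40.62 + (37−40.62)²/40.62 = 59.5038
df = 5
p-value (upper-tail) = 0.00000
At α=0.05: p < α → reject H₀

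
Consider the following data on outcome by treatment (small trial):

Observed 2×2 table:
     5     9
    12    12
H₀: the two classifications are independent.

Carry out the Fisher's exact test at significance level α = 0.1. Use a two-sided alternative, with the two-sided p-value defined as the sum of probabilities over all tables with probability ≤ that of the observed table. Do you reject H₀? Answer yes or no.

reject H₀: no

Margins: r₁=14, r₂=24, c₁=17, c₂=21, n=38
p_obs = C(14,5)·C(24,12)/C(38,17); sum pmf over tables with pmf ≤ p_obs
p-value (two-sided) = 0.50568
At α=0.1: p ≥ α → fail to reject H₀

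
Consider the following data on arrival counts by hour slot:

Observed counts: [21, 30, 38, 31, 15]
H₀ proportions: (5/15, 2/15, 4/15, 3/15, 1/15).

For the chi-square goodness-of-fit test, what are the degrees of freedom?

degrees of freedom = 4

df = k − 1 = 5 − 1 = 4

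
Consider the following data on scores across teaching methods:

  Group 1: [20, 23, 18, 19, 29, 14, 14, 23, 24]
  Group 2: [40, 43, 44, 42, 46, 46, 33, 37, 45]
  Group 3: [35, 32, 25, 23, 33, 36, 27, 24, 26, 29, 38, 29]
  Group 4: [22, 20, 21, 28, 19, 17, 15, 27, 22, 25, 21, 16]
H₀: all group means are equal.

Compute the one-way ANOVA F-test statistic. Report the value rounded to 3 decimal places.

Group means [20.44, 41.78, 29.75, 21.08], grand mean 27.857
SSB = Σnᵢ(x̄ᵢ−x̄)² = 2832.198; SSW = ΣΣ(x−x̄ᵢ)² = 804.944
MSB = 2832.198/3 = 944.0661; MSW = 804.944/38 = 21.1827
F = MSB/MSW = 44.5677
df = (3, 38)

test statistic = 44.568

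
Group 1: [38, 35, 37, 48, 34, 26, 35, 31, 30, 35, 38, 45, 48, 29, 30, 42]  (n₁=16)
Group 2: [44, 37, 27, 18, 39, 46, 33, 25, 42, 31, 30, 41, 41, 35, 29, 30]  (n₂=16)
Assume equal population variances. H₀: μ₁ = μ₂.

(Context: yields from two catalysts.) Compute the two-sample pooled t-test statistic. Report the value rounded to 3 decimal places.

x̄₁=36.312, s₁=6.661, n₁=16
x̄₂=34.250, s₂=7.716, n₂=16
s_p² = [15·6.661² + 15·7.716²]/30 = 51.9479
SE = √(s_p²·(1/16+1/16)) = 2.5482
t = (36.312−34.250)/2.5482 = 0.8094
df = 30

test statistic = 0.809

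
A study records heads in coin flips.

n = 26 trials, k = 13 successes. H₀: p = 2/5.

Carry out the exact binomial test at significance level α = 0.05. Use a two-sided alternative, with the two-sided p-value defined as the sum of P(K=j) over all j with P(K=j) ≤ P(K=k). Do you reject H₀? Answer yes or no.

Exact binomial: n=26, k=13, p₀=2/5=0.4000
P(X=j) = C(n,j)·p₀^j·(1−p₀)^(n−j); p = Σ P(X=j) over j with P(X=j) ≤ P(X=13)
p-value (two-sided) = 0.32090
At α=0.05: p ≥ α → fail to reject H₀

reject H₀: no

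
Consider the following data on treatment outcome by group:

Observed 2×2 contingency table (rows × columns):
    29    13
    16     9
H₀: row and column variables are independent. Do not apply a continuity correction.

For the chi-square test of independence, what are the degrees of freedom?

df = (r−1)(c−1) = (2−1)·(2−1) = 1

degrees of freedom = 1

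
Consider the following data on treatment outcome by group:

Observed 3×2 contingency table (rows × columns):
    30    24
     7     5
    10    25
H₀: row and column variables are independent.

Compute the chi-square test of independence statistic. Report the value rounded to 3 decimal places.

test statistic = 6.977

Row totals [54, 12, 35], col totals [47, 54], n=101
χ² = (30−25.13)²/25.13 + (24−28.87)²/28.87 + (7−5.58)²/5.58 + (5−6.42)²/6.42 + (10−16.29)²/16.29 + (25−18.71)²/18.71 = 6.9769
df = 2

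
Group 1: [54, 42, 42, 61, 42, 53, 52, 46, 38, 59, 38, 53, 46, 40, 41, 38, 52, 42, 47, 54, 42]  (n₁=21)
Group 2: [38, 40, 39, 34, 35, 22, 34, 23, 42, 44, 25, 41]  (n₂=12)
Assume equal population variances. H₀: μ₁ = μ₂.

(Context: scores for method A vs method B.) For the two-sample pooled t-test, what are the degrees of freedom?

degrees of freedom = 31

df = n₁ + n₂ − 2 = 21 + 12 − 2 = 31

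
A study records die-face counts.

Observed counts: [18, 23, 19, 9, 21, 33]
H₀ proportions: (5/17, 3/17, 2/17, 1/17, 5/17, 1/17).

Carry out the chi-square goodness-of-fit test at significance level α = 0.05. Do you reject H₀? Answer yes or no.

n = 123; E_i = n·p_i = [36.18, 21.71, 14.47, 7.24, 36.18, 7.24]
χ² = (18−36.18)²/36.18 + (23−21.71)²/21.71 + (19−14.47)²/14.47 + (9−7.24)²/7.24 + (21−36.18)²/36.18 + (33−7.24)²/7.24 = 109.1721
df = 5
p-value (upper-tail) = 0.00000
At α=0.05: p < α → reject H₀

reject H₀: yes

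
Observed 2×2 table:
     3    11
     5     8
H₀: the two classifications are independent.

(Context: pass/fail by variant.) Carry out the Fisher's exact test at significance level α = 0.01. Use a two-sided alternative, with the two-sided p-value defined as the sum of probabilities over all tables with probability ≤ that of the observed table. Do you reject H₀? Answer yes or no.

reject H₀: no

Margins: r₁=14, r₂=13, c₁=8, c₂=19, n=27
p_obs = C(14,3)·C(13,5)/C(27,8); sum pmf over tables with pmf ≤ p_obs
p-value (two-sided) = 0.41971
At α=0.01: p ≥ α → fail to reject H₀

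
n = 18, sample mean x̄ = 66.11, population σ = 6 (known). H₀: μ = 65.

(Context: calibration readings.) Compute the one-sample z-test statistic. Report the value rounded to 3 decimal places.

test statistic = 0.785

SE = σ/√n = 6/√18 = 1.4142
z = (x̄−μ₀)/SE = (66.11−65)/1.4142 = 0.7849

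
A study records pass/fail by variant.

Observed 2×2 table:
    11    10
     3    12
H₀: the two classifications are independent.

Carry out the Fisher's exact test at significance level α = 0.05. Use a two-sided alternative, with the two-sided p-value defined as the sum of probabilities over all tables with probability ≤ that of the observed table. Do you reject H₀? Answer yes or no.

Margins: r₁=21, r₂=15, c₁=14, c₂=22, n=36
p_obs = C(21,11)·C(15,3)/C(36,14); sum pmf over tables with pmf ≤ p_obs
p-value (two-sided) = 0.08330
At α=0.05: p ≥ α → fail to reject H₀

reject H₀: no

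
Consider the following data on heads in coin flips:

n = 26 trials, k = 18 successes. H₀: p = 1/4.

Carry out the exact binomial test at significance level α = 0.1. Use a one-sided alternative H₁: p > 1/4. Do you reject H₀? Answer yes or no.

Exact binomial: n=26, k=18, p₀=1/4=0.2500
P(X≥18) from Σ C(n,i)·p₀^i·(1−p₀)^(n−i)
p-value (one-sided, H₁ greater) = 0.00000
At α=0.1: p < α → reject H₀

reject H₀: yes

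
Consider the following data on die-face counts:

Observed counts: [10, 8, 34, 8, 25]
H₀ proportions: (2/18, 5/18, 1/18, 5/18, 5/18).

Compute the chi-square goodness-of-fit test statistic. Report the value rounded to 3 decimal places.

n = 85; E_i = n·p_i = [9.44, 23.61, 4.72, 23.61, 23.61]
χ² = (10−9.44)²/9.44 + (8−23.61)²/23.61 + (34−4.72)²/4.72 + (8−23.61)²/23.61 + (25−23.61)²/23.61 = 202.2800
df = 4

test statistic = 202.280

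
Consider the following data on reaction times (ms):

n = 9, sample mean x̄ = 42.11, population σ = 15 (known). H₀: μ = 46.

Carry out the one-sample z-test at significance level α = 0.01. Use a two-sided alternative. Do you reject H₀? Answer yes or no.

SE = σ/√n = 15/√9 = 5.0000
z = (x̄−μ₀)/SE = (42.11−46)/5.0000 = -0.7780
p-value (two-sided) = 0.43657
At α=0.01: p ≥ α → fail to reject H₀

reject H₀: no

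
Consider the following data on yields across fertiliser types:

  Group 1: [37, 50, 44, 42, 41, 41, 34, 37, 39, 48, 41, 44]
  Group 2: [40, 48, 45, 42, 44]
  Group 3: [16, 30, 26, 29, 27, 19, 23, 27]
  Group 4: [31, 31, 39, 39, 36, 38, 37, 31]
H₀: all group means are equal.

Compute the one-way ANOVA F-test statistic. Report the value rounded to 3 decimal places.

test statistic = 31.027

Group means [41.50, 43.80, 24.62, 35.25], grand mean 36.242
SSB = Σnᵢ(x̄ᵢ−x̄)² = 1704.886; SSW = ΣΣ(x−x̄ᵢ)² = 531.175
MSB = 1704.886/3 = 568.2952; MSW = 531.175/29 = 18.3164
F = MSB/MSW = 31.0266
df = (3, 29)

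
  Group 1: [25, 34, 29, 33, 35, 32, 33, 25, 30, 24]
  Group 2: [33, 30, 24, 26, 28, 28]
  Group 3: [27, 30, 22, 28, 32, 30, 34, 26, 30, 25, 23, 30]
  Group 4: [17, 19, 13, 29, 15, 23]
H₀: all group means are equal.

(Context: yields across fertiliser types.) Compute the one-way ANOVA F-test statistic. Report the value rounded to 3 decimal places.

Group means [30.00, 28.17, 28.08, 19.33], grand mean 27.118
SSB = Σnᵢ(x̄ᵢ−x̄)² = 464.446; SSW = ΣΣ(x−x̄ᵢ)² = 513.083
MSB = 464.446/3 = 154.8154; MSW = 513.083/30 = 17.1028
F = MSB/MSW = 9.0521
df = (3, 30)

test statistic = 9.052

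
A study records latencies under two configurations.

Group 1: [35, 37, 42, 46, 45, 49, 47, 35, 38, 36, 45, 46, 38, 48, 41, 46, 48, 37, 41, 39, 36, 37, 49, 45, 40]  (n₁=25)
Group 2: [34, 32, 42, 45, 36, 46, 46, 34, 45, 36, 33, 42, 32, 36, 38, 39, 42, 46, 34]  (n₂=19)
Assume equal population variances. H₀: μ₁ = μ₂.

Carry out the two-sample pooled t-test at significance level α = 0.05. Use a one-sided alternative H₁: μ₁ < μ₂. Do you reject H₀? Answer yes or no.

x̄₁=41.840, s₁=4.836, n₁=25
x̄₂=38.842, s₂=5.178, n₂=19
s_p² = [24·4.836² + 18·5.178²]/42 = 24.8544
SE = √(s_p²·(1/25+1/19)) = 1.5173
t = (41.840−38.842)/1.5173 = 1.9758
df = 42
p-value (one-sided, H₁ less) = 0.97261
At α=0.05: p ≥ α → fail to reject H₀

reject H₀: no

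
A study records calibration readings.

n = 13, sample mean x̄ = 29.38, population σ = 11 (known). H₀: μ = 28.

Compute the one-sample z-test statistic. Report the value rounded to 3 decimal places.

test statistic = 0.452

SE = σ/√n = 11/√13 = 3.0509
z = (x̄−μ₀)/SE = (29.38−28)/3.0509 = 0.4523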